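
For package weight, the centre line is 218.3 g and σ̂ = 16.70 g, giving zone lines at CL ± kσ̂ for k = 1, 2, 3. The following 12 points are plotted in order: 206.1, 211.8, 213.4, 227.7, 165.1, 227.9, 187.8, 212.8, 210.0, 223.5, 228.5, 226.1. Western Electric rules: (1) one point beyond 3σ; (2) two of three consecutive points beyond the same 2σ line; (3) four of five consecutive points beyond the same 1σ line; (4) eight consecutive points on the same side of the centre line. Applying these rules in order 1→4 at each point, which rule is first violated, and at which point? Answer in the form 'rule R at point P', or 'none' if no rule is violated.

rule 1 at point 5

Zone of each point (C = within 1σ̂, B = 1σ̂–2σ̂, A = 2σ̂–3σ̂, * = beyond 3σ̂; sign = side of CL): 1:-C, 2:-C, 3:-C, 4:+C, 5:-*, 6:+C, 7:-B, 8:-C, 9:-C, 10:+C, 11:+C, 12:+C
Rule 1 (one point beyond the 3σ limits) is satisfied at point 5.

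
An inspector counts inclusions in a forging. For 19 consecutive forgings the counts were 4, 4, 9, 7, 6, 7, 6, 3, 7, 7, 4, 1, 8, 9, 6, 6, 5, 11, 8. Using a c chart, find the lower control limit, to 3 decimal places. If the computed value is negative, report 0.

c̄ = (4 + 4 + 9 + 7 + 6 + 7 + 6 + 3 + 7 + 7 + 4 + 1 + 8 + 9 + 6 + 6 + 5 + 11 + 8) / 19 = 118 / 19 = 6.2105
LCL = c̄ − 3√c̄ = 6.2105 − 3 × 2.4921 = -1.2658 → 0 (cannot be negative)

0.000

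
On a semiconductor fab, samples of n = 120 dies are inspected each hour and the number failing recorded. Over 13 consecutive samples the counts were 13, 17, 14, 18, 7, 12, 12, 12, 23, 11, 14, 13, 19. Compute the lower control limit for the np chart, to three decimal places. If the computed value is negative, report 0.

p̄ = Σdᵢ / (k·n) = 185 / (13 × 120) = 0.11859
LCL = np̄ − 3·√(np̄(1−p̄)) = 14.2308 − 3 × 3.5416 = 3.6059

3.606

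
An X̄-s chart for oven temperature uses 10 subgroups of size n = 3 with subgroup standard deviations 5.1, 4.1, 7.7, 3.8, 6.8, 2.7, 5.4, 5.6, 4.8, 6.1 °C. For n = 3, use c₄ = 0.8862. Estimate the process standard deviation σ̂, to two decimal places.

5.88

s̄ = (5.1 + 4.1 + 7.7 + 3.8 + 6.8 + 2.7 + 5.4 + 5.6 + 4.8 + 6.1) / 10 = 5.2100
σ̂ = s̄ / c₄ = 5.2100 / 0.8862 = 5.8790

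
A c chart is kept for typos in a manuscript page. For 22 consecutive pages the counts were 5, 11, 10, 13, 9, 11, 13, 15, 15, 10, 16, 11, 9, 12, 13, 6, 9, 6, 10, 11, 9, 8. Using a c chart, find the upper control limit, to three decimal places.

20.288

c̄ = (5 + 11 + 10 + 13 + 9 + 11 + 13 + 15 + 15 + 10 + 16 + 11 + 9 + 12 + 13 + 6 + 9 + 6 + 10 + 11 + 9 + 8) / 22 = 232 / 22 = 10.5455
UCL = c̄ + 3√c̄ = 10.5455 + 3 × √10.5455 = 10.5455 + 3 × 3.2474 = 20.2876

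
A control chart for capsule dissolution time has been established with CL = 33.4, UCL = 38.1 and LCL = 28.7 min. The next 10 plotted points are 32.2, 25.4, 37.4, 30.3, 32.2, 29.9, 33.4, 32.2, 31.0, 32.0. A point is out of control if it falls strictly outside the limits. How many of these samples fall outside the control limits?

Compare each point to [28.7, 38.1]: sample 2 = 25.4 < LCL.

1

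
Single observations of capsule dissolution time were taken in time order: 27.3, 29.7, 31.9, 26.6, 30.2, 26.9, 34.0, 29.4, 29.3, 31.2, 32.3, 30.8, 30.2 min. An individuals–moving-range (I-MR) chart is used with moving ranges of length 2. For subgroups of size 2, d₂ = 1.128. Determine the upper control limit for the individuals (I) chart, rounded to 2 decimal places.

X̄ = (27.3 + 29.7 + 31.9 + 26.6 + 30.2 + 26.9 + 34.0 + 29.4 + 29.3 + 31.2 + 32.3 + 30.8 + 30.2) / 13 = 29.9846
Moving ranges: 2.4, 2.2, 5.3, 3.6, 3.3, 7.1, 4.6, 0.1, 1.9, 1.1, 1.5, 0.6; M̄R̄ = 33.7000 / 12 = 2.8083
UCL = X̄ + 3·M̄R̄/d₂ = 29.9846 + 3 × 2.8083 / 1.128 = 37.4536

37.45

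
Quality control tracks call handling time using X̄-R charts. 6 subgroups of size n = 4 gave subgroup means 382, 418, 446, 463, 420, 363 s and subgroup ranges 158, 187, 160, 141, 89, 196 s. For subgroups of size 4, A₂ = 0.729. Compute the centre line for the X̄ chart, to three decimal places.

X̄̄ = (382 + 418 + 446 + 463 + 420 + 363) / 6 = 2492.0000 / 6 = 415.3333
CL = X̄̄ = 415.3333

415.333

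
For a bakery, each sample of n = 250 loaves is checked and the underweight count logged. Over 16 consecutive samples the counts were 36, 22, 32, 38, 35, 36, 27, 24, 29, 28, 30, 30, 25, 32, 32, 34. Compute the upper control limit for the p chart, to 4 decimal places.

p̄ = Σdᵢ / (k·n) = 490 / (16 × 250) = 0.12250
UCL = p̄ + 3·√(p̄(1−p̄)/n) = 0.12250 + 3 × √(0.12250×0.87750/250) = 0.12250 + 3 × 0.02074 = 0.18471

0.1847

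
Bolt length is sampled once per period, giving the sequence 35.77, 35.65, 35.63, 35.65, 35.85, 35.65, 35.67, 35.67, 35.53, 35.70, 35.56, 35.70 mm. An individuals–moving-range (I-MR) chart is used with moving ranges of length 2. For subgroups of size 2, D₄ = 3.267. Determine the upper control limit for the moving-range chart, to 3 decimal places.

0.347

Moving ranges: 0.12, 0.02, 0.02, 0.20, 0.20, 0.02, 0.00, 0.14, 0.17, 0.14, 0.14; M̄R̄ = 1.1700 / 11 = 0.1064
UCL_MR = D₄·M̄R̄ = 3.267 × 0.1064 = 0.3475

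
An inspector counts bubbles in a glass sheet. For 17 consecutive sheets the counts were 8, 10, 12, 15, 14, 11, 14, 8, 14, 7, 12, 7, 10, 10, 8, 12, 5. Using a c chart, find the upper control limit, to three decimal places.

c̄ = (8 + 10 + 12 + 15 + 14 + 11 + 14 + 8 + 14 + 7 + 12 + 7 + 10 + 10 + 8 + 12 + 5) / 17 = 177 / 17 = 10.4118
UCL = c̄ + 3√c̄ = 10.4118 + 3 × √10.4118 = 10.4118 + 3 × 3.2267 = 20.0919

20.092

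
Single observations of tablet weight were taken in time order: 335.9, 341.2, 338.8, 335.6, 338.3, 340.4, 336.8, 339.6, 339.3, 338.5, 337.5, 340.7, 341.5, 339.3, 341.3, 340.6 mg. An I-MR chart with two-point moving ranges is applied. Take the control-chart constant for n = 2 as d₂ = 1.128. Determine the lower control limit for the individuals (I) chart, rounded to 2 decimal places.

X̄ = (335.9 + 341.2 + 338.8 + 335.6 + 338.3 + 340.4 + 336.8 + 339.6 + 339.3 + 338.5 + 337.5 + 340.7 + 341.5 + 339.3 + 341.3 + 340.6) / 16 = 339.0813
Moving ranges: 5.3, 2.4, 3.2, 2.7, 2.1, 3.6, 2.8, 0.3, 0.8, 1.0, 3.2, 0.8, 2.2, 2.0, 0.7; M̄R̄ = 33.1000 / 15 = 2.2067
LCL = X̄ − 3·M̄R̄/d₂ = 339.0813 − 3 × 2.2067 / 1.128 = 333.2125

333.21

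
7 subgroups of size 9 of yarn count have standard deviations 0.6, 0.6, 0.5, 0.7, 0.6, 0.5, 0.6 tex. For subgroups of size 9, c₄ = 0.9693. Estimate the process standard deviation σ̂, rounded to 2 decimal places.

0.60

s̄ = (0.6 + 0.6 + 0.5 + 0.7 + 0.6 + 0.5 + 0.6) / 7 = 0.5857
σ̂ = s̄ / c₄ = 0.5857 / 0.9693 = 0.6043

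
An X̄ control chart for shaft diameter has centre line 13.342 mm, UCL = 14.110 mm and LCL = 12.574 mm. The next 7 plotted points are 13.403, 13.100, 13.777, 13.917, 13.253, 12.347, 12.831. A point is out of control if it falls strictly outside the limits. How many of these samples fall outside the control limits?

1

Compare each point to [12.574, 14.110]: sample 6 = 12.347 < LCL.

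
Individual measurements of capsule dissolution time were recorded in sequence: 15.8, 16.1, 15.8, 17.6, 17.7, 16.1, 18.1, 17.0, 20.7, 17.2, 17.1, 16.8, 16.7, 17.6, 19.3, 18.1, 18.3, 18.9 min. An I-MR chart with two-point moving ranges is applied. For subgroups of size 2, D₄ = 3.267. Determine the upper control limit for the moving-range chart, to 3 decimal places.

Moving ranges: 0.3, 0.3, 1.8, 0.1, 1.6, 2.0, 1.1, 3.7, 3.5, 0.1, 0.3, 0.1, 0.9, 1.7, 1.2, 0.2, 0.6; M̄R̄ = 19.5000 / 17 = 1.1471
UCL_MR = D₄·M̄R̄ = 3.267 × 1.1471 = 3.7474

3.747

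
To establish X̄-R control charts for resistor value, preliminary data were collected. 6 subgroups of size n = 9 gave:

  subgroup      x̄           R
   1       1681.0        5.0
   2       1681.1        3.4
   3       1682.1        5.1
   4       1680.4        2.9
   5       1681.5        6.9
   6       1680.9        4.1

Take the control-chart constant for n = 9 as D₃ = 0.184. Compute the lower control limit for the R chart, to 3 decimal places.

0.840

R̄ = (5.0 + 3.4 + 5.1 + 2.9 + 6.9 + 4.1) / 6 = 27.4000 / 6 = 4.5667
LCL_R = D₃·R̄ = 0.184 × 4.5667 = 0.8403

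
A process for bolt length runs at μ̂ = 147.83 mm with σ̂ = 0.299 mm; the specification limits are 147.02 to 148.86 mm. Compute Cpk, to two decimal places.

Cpu = (USL − μ̂) / (3σ̂) = (148.86 − 147.83) / (3 × 0.299) = 1.1483; Cpl = (μ̂ − LSL) / (3σ̂) = (147.83 − 147.02) / (3 × 0.299) = 0.9030; Cpk = min(Cpu, Cpl) = 0.9030

0.90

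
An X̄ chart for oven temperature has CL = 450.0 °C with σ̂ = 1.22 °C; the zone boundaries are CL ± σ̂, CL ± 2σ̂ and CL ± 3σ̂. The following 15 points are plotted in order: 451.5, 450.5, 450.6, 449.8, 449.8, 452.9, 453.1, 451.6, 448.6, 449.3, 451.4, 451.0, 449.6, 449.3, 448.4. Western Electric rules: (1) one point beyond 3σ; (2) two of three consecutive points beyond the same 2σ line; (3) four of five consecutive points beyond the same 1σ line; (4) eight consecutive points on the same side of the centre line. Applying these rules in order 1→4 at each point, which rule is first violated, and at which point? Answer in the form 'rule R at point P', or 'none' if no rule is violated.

Zone of each point (C = within 1σ̂, B = 1σ̂–2σ̂, A = 2σ̂–3σ̂, * = beyond 3σ̂; sign = side of CL): 1:+B, 2:+C, 3:+C, 4:-C, 5:-C, 6:+A, 7:+A, 8:+B, 9:-B, 10:-C, 11:+B, 12:+C, 13:-C, 14:-C, 15:-B
Rule 2 (two of three consecutive points beyond the same 2σ limit) is satisfied at point 7.

rule 2 at point 7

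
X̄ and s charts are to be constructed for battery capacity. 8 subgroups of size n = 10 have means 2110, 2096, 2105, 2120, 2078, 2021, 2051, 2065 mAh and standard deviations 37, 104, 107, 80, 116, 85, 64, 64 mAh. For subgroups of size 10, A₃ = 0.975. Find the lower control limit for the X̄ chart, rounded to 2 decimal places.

X̄̄ = (2110 + 2096 + 2105 + 2120 + 2078 + 2021 + 2051 + 2065) / 8 = 2080.7500
s̄ = (37 + 104 + 107 + 80 + 116 + 85 + 64 + 64) / 8 = 82.1250
LCL = X̄̄ − A₃·s̄ = 2080.7500 − 0.975 × 82.1250 = 2000.6781

2000.68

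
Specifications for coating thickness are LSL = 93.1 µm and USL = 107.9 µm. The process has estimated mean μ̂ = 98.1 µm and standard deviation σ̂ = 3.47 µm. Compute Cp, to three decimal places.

Cp = (USL − LSL) / (6σ̂) = (107.9 − 93.1) / (6 × 3.47) = 14.8000 / 20.8200 = 0.7109

0.711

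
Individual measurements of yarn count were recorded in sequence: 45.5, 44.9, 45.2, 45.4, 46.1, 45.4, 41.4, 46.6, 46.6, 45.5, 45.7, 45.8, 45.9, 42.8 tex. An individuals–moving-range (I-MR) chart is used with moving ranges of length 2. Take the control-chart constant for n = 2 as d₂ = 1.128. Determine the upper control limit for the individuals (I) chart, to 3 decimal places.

X̄ = (45.5 + 44.9 + 45.2 + 45.4 + 46.1 + 45.4 + 41.4 + 46.6 + 46.6 + 45.5 + 45.7 + 45.8 + 45.9 + 42.8) / 14 = 45.2000
Moving ranges: 0.6, 0.3, 0.2, 0.7, 0.7, 4.0, 5.2, 0.0, 1.1, 0.2, 0.1, 0.1, 3.1; M̄R̄ = 16.3000 / 13 = 1.2538
UCL = X̄ + 3·M̄R̄/d₂ = 45.2000 + 3 × 1.2538 / 1.128 = 48.5347

48.535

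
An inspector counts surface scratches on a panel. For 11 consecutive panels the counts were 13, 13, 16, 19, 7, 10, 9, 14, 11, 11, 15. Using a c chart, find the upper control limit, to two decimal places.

23.17

c̄ = (13 + 13 + 16 + 19 + 7 + 10 + 9 + 14 + 11 + 11 + 15) / 11 = 138 / 11 = 12.5455
UCL = c̄ + 3√c̄ = 12.5455 + 3 × √12.5455 = 12.5455 + 3 × 3.5420 = 23.1713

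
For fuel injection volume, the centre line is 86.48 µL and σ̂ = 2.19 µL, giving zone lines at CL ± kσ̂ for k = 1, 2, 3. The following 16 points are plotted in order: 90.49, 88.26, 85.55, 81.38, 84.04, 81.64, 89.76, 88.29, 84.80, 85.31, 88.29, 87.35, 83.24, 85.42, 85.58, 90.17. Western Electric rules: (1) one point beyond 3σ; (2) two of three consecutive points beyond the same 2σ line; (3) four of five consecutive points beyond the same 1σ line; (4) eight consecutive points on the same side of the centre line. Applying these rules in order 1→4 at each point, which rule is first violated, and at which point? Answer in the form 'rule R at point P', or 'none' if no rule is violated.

Zone of each point (C = within 1σ̂, B = 1σ̂–2σ̂, A = 2σ̂–3σ̂, * = beyond 3σ̂; sign = side of CL): 1:+B, 2:+C, 3:-C, 4:-A, 5:-B, 6:-A, 7:+B, 8:+C, 9:-C, 10:-C, 11:+C, 12:+C, 13:-B, 14:-C, 15:-C, 16:+B
Rule 2 (two of three consecutive points beyond the same 2σ limit) is satisfied at point 6.

rule 2 at point 6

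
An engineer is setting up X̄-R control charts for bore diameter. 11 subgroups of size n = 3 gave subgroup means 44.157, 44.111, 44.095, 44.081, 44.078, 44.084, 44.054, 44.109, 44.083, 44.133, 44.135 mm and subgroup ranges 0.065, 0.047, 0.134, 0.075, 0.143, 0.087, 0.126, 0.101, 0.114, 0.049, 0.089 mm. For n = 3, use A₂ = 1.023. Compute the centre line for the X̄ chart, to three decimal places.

44.102

X̄̄ = (44.157 + 44.111 + 44.095 + 44.081 + 44.078 + 44.084 + 44.054 + 44.109 + 44.083 + 44.133 + 44.135) / 11 = 485.1200 / 11 = 44.1018
CL = X̄̄ = 44.1018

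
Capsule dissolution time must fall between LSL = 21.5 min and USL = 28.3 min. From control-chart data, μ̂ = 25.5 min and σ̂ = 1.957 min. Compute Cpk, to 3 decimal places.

0.477

Cpu = (USL − μ̂) / (3σ̂) = (28.3 − 25.5) / (3 × 1.957) = 0.4769; Cpl = (μ̂ − LSL) / (3σ̂) = (25.5 − 21.5) / (3 × 1.957) = 0.6813; Cpk = min(Cpu, Cpl) = 0.4769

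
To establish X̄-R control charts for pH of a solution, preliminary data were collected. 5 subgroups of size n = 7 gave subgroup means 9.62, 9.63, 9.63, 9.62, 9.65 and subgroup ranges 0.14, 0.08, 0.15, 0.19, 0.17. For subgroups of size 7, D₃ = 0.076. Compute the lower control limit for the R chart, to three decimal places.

0.011

R̄ = (0.14 + 0.08 + 0.15 + 0.19 + 0.17) / 5 = 0.7300 / 5 = 0.1460
LCL_R = D₃·R̄ = 0.076 × 0.1460 = 0.0111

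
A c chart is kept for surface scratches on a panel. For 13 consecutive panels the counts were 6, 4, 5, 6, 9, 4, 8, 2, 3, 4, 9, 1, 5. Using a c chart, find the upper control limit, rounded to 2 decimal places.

11.84

c̄ = (6 + 4 + 5 + 6 + 9 + 4 + 8 + 2 + 3 + 4 + 9 + 1 + 5) / 13 = 66 / 13 = 5.0769
UCL = c̄ + 3√c̄ = 5.0769 + 3 × √5.0769 = 5.0769 + 3 × 2.2532 = 11.8365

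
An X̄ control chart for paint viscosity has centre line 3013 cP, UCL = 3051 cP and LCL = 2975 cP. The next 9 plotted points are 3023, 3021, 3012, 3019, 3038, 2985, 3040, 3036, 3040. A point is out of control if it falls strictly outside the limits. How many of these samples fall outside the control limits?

0

All 9 points lie within [2975, 3051].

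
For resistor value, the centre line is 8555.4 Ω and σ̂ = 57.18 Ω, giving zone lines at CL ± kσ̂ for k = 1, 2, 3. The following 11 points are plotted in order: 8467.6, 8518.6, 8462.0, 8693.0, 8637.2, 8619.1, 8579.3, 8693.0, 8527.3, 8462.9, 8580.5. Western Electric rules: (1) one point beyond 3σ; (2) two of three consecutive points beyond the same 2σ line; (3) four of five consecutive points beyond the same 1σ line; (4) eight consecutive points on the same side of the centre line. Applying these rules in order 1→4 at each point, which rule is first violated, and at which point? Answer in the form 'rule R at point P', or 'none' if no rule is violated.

Zone of each point (C = within 1σ̂, B = 1σ̂–2σ̂, A = 2σ̂–3σ̂, * = beyond 3σ̂; sign = side of CL): 1:-B, 2:-C, 3:-B, 4:+A, 5:+B, 6:+B, 7:+C, 8:+A, 9:-C, 10:-B, 11:+C
Rule 3 (four of five consecutive points beyond the same 1σ limit) is satisfied at point 8.

rule 3 at point 8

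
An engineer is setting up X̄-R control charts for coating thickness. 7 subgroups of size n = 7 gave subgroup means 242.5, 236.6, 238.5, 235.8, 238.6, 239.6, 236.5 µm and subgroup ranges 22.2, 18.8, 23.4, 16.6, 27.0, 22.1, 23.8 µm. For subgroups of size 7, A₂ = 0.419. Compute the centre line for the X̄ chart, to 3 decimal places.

X̄̄ = (242.5 + 236.6 + 238.5 + 235.8 + 238.6 + 239.6 + 236.5) / 7 = 1668.1000 / 7 = 238.3000
CL = X̄̄ = 238.3000

238.300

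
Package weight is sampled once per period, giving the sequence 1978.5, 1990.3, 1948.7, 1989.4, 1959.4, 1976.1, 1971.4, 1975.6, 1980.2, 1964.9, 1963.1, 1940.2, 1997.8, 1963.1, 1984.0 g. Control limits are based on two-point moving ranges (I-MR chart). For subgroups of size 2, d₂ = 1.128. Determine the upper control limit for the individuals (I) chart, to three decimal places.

2030.596

X̄ = (1978.5 + 1990.3 + 1948.7 + 1989.4 + 1959.4 + 1976.1 + 1971.4 + 1975.6 + 1980.2 + 1964.9 + 1963.1 + 1940.2 + 1997.8 + 1963.1 + 1984.0) / 15 = 1972.1800
Moving ranges: 11.8, 41.6, 40.7, 30.0, 16.7, 4.7, 4.2, 4.6, 15.3, 1.8, 22.9, 57.6, 34.7, 20.9; M̄R̄ = 307.5000 / 14 = 21.9643
UCL = X̄ + 3·M̄R̄/d₂ = 1972.1800 + 3 × 21.9643 / 1.128 = 2030.5957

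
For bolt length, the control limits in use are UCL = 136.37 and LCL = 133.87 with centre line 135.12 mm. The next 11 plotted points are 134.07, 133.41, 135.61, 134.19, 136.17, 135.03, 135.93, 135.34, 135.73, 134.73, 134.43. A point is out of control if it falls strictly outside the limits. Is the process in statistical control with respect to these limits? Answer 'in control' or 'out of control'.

Compare each point to [133.87, 136.37]: sample 2 = 133.41 < LCL.

out of control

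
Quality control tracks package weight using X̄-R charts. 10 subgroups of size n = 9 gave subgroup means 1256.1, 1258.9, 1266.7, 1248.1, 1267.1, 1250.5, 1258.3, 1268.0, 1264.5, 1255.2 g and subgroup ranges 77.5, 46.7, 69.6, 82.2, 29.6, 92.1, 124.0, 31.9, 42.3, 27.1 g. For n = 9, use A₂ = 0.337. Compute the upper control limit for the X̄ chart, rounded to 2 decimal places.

1280.34

X̄̄ = (1256.1 + 1258.9 + 1266.7 + 1248.1 + 1267.1 + 1250.5 + 1258.3 + 1268.0 + 1264.5 + 1255.2) / 10 = 12593.4000 / 10 = 1259.3400
R̄ = (77.5 + 46.7 + 69.6 + 82.2 + 29.6 + 92.1 + 124.0 + 31.9 + 42.3 + 27.1) / 10 = 623.0000 / 10 = 62.3000
UCL = X̄̄ + A₂·R̄ = 1259.3400 + 0.337 × 62.3000 = 1280.3351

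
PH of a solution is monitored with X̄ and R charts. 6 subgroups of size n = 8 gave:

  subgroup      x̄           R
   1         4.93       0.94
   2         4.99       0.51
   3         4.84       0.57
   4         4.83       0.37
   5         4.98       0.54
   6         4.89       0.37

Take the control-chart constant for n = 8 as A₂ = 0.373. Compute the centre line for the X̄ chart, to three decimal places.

4.910

X̄̄ = (4.93 + 4.99 + 4.84 + 4.83 + 4.98 + 4.89) / 6 = 29.4600 / 6 = 4.9100
CL = X̄̄ = 4.9100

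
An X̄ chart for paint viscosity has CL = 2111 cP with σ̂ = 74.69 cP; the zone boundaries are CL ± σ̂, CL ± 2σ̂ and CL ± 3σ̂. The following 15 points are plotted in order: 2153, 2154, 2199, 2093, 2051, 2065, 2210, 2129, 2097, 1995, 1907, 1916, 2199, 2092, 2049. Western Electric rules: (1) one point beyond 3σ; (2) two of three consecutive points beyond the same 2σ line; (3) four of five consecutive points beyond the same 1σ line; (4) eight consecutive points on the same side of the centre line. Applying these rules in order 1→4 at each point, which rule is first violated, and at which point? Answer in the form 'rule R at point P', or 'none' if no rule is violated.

Zone of each point (C = within 1σ̂, B = 1σ̂–2σ̂, A = 2σ̂–3σ̂, * = beyond 3σ̂; sign = side of CL): 1:+C, 2:+C, 3:+B, 4:-C, 5:-C, 6:-C, 7:+B, 8:+C, 9:-C, 10:-B, 11:-A, 12:-A, 13:+B, 14:-C, 15:-C
Rule 2 (two of three consecutive points beyond the same 2σ limit) is satisfied at point 12.

rule 2 at point 12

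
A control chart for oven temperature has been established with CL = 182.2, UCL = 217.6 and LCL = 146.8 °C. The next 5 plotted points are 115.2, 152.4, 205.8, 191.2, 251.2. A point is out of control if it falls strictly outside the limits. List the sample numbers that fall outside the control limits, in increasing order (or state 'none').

1, 5

Compare each point to [146.8, 217.6]: sample 1 = 115.2 < LCL; sample 5 = 251.2 > UCL.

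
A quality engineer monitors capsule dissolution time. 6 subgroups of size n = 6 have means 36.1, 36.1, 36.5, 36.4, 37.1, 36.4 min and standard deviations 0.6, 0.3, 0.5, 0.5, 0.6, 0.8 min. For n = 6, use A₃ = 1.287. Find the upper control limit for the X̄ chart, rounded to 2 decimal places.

X̄̄ = (36.1 + 36.1 + 36.5 + 36.4 + 37.1 + 36.4) / 6 = 36.4333
s̄ = (0.6 + 0.3 + 0.5 + 0.5 + 0.6 + 0.8) / 6 = 0.5500
UCL = X̄̄ + A₃·s̄ = 36.4333 + 1.287 × 0.5500 = 37.1412

37.14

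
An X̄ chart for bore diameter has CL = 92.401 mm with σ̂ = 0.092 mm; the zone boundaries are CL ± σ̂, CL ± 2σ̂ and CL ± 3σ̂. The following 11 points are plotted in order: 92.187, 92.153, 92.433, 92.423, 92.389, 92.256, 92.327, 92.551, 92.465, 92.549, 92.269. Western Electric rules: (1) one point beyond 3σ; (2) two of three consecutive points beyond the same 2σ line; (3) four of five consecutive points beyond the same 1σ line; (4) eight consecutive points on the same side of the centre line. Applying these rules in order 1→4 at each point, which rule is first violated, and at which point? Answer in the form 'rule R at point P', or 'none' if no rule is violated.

Zone of each point (C = within 1σ̂, B = 1σ̂–2σ̂, A = 2σ̂–3σ̂, * = beyond 3σ̂; sign = side of CL): 1:-A, 2:-A, 3:+C, 4:+C, 5:-C, 6:-B, 7:-C, 8:+B, 9:+C, 10:+B, 11:-B
Rule 2 (two of three consecutive points beyond the same 2σ limit) is satisfied at point 2.

rule 2 at point 2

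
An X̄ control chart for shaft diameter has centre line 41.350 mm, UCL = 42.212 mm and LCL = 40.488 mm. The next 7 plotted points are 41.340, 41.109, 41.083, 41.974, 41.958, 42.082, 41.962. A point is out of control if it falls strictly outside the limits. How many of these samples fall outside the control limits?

All 7 points lie within [40.488, 42.212].

0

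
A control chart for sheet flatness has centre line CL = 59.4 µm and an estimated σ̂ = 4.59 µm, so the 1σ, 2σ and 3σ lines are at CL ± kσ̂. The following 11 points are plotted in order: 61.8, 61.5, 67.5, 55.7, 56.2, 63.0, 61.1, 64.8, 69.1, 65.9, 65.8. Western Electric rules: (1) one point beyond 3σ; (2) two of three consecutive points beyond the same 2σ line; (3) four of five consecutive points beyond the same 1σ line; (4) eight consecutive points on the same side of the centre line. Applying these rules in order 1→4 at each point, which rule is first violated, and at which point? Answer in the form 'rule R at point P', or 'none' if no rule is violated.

rule 3 at point 11

Zone of each point (C = within 1σ̂, B = 1σ̂–2σ̂, A = 2σ̂–3σ̂, * = beyond 3σ̂; sign = side of CL): 1:+C, 2:+C, 3:+B, 4:-C, 5:-C, 6:+C, 7:+C, 8:+B, 9:+A, 10:+B, 11:+B
Rule 3 (four of five consecutive points beyond the same 1σ limit) is satisfied at point 11.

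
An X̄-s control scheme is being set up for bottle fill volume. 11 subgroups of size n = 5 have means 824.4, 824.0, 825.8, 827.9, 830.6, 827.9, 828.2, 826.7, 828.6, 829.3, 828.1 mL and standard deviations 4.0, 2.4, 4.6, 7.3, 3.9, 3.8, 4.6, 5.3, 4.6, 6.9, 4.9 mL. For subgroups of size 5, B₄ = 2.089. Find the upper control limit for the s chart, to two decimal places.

9.93

s̄ = (4.0 + 2.4 + 4.6 + 7.3 + 3.9 + 3.8 + 4.6 + 5.3 + 4.6 + 6.9 + 4.9) / 11 = 4.7545
UCL_s = B₄·s̄ = 2.089 × 4.7545 = 9.9322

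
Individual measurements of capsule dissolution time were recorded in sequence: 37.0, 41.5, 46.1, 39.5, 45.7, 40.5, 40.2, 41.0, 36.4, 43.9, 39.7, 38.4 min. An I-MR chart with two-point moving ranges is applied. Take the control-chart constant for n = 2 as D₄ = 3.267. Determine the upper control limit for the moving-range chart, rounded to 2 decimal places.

Moving ranges: 4.5, 4.6, 6.6, 6.2, 5.2, 0.3, 0.8, 4.6, 7.5, 4.2, 1.3; M̄R̄ = 45.8000 / 11 = 4.1636
UCL_MR = D₄·M̄R̄ = 3.267 × 4.1636 = 13.6026

13.60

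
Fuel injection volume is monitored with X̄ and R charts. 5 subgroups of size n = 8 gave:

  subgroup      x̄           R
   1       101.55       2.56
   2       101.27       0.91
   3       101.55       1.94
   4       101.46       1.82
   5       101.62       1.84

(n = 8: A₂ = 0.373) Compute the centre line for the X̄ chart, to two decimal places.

101.49

X̄̄ = (101.55 + 101.27 + 101.55 + 101.46 + 101.62) / 5 = 507.4500 / 5 = 101.4900
CL = X̄̄ = 101.4900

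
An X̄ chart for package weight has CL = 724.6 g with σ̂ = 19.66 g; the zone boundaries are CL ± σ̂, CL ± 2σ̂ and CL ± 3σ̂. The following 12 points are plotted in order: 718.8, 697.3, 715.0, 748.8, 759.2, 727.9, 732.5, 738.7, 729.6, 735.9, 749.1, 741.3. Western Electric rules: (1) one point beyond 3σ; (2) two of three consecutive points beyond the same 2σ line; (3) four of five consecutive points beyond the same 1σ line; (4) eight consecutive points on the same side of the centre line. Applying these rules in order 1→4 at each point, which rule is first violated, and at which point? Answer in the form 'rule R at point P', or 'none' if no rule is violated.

rule 4 at point 11

Zone of each point (C = within 1σ̂, B = 1σ̂–2σ̂, A = 2σ̂–3σ̂, * = beyond 3σ̂; sign = side of CL): 1:-C, 2:-B, 3:-C, 4:+B, 5:+B, 6:+C, 7:+C, 8:+C, 9:+C, 10:+C, 11:+B, 12:+C
Rule 4 (eight consecutive points on the same side of the centre line) is satisfied at point 11.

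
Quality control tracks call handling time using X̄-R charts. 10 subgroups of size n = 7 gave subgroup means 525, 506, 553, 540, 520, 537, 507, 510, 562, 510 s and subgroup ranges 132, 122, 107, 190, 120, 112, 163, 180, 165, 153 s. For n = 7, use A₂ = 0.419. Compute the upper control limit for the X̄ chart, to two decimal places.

X̄̄ = (525 + 506 + 553 + 540 + 520 + 537 + 507 + 510 + 562 + 510) / 10 = 5270.0000 / 10 = 527.0000
R̄ = (132 + 122 + 107 + 190 + 120 + 112 + 163 + 180 + 165 + 153) / 10 = 1444.0000 / 10 = 144.4000
UCL = X̄̄ + A₂·R̄ = 527.0000 + 0.419 × 144.4000 = 587.5036

587.50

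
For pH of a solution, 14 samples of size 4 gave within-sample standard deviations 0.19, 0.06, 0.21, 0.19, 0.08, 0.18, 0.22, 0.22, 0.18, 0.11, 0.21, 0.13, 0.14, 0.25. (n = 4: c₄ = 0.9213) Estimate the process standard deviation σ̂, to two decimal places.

0.18

s̄ = (0.19 + 0.06 + 0.21 + 0.19 + 0.08 + 0.18 + 0.22 + 0.22 + 0.18 + 0.11 + 0.21 + 0.13 + 0.14 + 0.25) / 14 = 0.1693
σ̂ = s̄ / c₄ = 0.1693 / 0.9213 = 0.1837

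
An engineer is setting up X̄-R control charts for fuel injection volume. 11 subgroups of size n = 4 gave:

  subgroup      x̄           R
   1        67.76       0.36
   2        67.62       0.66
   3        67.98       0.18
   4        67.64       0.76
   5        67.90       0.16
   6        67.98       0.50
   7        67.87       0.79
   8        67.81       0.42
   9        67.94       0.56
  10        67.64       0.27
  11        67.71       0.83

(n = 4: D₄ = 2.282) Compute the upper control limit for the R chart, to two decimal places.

1.14

R̄ = (0.36 + 0.66 + 0.18 + 0.76 + 0.16 + 0.50 + 0.79 + 0.42 + 0.56 + 0.27 + 0.83) / 11 = 5.4900 / 11 = 0.4991
UCL_R = D₄·R̄ = 2.282 × 0.4991 = 1.1389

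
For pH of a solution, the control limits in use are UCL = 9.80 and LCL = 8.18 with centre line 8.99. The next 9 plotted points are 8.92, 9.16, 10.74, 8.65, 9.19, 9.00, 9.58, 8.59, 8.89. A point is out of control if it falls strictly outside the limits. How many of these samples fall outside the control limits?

1

Compare each point to [8.18, 9.80]: sample 3 = 10.74 > UCL.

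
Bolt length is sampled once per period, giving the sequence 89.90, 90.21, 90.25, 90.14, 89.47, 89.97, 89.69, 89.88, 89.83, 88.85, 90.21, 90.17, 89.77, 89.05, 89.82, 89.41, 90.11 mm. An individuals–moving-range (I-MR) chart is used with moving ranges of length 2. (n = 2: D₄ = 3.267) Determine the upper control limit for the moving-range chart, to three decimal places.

Moving ranges: 0.31, 0.04, 0.11, 0.67, 0.50, 0.28, 0.19, 0.05, 0.98, 1.36, 0.04, 0.40, 0.72, 0.77, 0.41, 0.70; M̄R̄ = 7.5300 / 16 = 0.4706
UCL_MR = D₄·M̄R̄ = 3.267 × 0.4706 = 1.5375

1.538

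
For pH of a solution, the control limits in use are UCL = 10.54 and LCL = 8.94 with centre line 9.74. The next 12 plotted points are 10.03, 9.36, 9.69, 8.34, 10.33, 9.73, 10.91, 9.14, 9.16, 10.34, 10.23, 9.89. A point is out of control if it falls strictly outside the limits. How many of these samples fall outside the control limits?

Compare each point to [8.94, 10.54]: sample 4 = 8.34 < LCL; sample 7 = 10.91 > UCL.

2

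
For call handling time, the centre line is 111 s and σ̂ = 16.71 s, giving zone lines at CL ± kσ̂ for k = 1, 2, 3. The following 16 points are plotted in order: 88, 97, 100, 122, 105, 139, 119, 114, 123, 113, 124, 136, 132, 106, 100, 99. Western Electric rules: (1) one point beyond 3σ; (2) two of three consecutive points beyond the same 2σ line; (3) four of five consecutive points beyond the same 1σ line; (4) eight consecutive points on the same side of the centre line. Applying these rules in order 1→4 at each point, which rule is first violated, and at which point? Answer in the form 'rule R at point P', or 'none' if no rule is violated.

rule 4 at point 13

Zone of each point (C = within 1σ̂, B = 1σ̂–2σ̂, A = 2σ̂–3σ̂, * = beyond 3σ̂; sign = side of CL): 1:-B, 2:-C, 3:-C, 4:+C, 5:-C, 6:+B, 7:+C, 8:+C, 9:+C, 10:+C, 11:+C, 12:+B, 13:+B, 14:-C, 15:-C, 16:-C
Rule 4 (eight consecutive points on the same side of the centre line) is satisfied at point 13.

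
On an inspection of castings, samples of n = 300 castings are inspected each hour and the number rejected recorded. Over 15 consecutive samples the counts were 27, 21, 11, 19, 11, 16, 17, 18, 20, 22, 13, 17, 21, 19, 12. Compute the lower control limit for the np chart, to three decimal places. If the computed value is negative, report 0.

5.389

p̄ = Σdᵢ / (k·n) = 264 / (15 × 300) = 0.05867
LCL = np̄ − 3·√(np̄(1−p̄)) = 17.6000 − 3 × 4.0703 = 5.3891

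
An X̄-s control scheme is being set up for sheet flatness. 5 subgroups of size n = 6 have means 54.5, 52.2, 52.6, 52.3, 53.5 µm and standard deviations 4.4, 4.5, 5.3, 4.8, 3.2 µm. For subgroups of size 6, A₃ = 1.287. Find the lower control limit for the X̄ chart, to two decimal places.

X̄̄ = (54.5 + 52.2 + 52.6 + 52.3 + 53.5) / 5 = 53.0200
s̄ = (4.4 + 4.5 + 5.3 + 4.8 + 3.2) / 5 = 4.4400
LCL = X̄̄ − A₃·s̄ = 53.0200 − 1.287 × 4.4400 = 47.3057

47.31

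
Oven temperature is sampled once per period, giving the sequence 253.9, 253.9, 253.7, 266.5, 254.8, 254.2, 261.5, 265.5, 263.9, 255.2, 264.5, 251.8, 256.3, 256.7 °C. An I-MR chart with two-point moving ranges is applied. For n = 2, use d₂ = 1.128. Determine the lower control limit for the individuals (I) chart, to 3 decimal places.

242.930

X̄ = (253.9 + 253.9 + 253.7 + 266.5 + 254.8 + 254.2 + 261.5 + 265.5 + 263.9 + 255.2 + 264.5 + 251.8 + 256.3 + 256.7) / 14 = 258.0286
Moving ranges: 0.0, 0.2, 12.8, 11.7, 0.6, 7.3, 4.0, 1.6, 8.7, 9.3, 12.7, 4.5, 0.4; M̄R̄ = 73.8000 / 13 = 5.6769
LCL = X̄ − 3·M̄R̄/d₂ = 258.0286 − 3 × 5.6769 / 1.128 = 242.9304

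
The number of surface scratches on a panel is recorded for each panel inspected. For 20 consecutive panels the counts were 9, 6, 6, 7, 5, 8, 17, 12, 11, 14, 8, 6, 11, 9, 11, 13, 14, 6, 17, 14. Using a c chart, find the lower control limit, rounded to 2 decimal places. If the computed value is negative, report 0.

c̄ = (9 + 6 + 6 + 7 + 5 + 8 + 17 + 12 + 11 + 14 + 8 + 6 + 11 + 9 + 11 + 13 + 14 + 6 + 17 + 14) / 20 = 204 / 20 = 10.2000
LCL = c̄ − 3√c̄ = 10.2000 − 3 × 3.1937 = 0.6188

0.62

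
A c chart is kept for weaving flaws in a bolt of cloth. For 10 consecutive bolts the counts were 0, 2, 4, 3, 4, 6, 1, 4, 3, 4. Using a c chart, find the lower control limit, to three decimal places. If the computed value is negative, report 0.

c̄ = (0 + 2 + 4 + 3 + 4 + 6 + 1 + 4 + 3 + 4) / 10 = 31 / 10 = 3.1000
LCL = c̄ − 3√c̄ = 3.1000 − 3 × 1.7607 = -2.1820 → 0 (cannot be negative)

0.000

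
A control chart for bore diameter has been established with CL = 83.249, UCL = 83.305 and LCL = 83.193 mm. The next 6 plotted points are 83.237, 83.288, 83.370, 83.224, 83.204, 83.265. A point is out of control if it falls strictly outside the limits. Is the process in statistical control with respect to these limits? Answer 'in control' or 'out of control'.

Compare each point to [83.193, 83.305]: sample 3 = 83.370 > UCL.

out of control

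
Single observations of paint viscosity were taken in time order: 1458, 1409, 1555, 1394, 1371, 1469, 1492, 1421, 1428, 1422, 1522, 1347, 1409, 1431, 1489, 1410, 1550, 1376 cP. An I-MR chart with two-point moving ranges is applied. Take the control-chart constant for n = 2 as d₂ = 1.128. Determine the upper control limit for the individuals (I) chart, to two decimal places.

X̄ = (1458 + 1409 + 1555 + 1394 + 1371 + 1469 + 1492 + 1421 + 1428 + 1422 + 1522 + 1347 + 1409 + 1431 + 1489 + 1410 + 1550 + 1376) / 18 = 1441.8333
Moving ranges: 49, 146, 161, 23, 98, 23, 71, 7, 6, 100, 175, 62, 22, 58, 79, 140, 174; M̄R̄ = 1394.0000 / 17 = 82.0000
UCL = X̄ + 3·M̄R̄/d₂ = 1441.8333 + 3 × 82.0000 / 1.128 = 1659.9184

1659.92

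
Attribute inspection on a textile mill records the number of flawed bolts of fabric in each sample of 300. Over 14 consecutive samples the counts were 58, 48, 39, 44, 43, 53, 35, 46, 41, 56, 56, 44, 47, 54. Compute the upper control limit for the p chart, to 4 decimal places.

0.2213

p̄ = Σdᵢ / (k·n) = 664 / (14 × 300) = 0.15810
UCL = p̄ + 3·√(p̄(1−p̄)/n) = 0.15810 + 3 × √(0.15810×0.84190/300) = 0.15810 + 3 × 0.02106 = 0.22129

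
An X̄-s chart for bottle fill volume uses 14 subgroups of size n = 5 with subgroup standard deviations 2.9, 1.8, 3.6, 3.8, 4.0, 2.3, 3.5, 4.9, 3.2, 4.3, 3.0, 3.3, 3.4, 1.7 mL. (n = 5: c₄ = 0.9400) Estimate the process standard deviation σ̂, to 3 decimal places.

3.473

s̄ = (2.9 + 1.8 + 3.6 + 3.8 + 4.0 + 2.3 + 3.5 + 4.9 + 3.2 + 4.3 + 3.0 + 3.3 + 3.4 + 1.7) / 14 = 3.2643
σ̂ = s̄ / c₄ = 3.2643 / 0.9400 = 3.4726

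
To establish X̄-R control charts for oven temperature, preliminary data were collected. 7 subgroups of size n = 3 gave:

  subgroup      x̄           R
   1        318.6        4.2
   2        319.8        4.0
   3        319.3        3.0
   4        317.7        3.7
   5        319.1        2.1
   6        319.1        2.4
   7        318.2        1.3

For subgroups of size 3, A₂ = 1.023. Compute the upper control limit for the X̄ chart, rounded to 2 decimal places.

X̄̄ = (318.6 + 319.8 + 319.3 + 317.7 + 319.1 + 319.1 + 318.2) / 7 = 2231.8000 / 7 = 318.8286
R̄ = (4.2 + 4.0 + 3.0 + 3.7 + 2.1 + 2.4 + 1.3) / 7 = 20.7000 / 7 = 2.9571
UCL = X̄̄ + A₂·R̄ = 318.8286 + 1.023 × 2.9571 = 321.8537

321.85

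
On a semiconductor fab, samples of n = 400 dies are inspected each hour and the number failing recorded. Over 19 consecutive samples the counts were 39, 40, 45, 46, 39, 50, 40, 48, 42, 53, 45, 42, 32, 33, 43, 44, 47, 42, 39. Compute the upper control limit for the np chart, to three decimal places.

61.084

p̄ = Σdᵢ / (k·n) = 809 / (19 × 400) = 0.10645
UCL = np̄ + 3·√(np̄(1−p̄)) = 42.5789 + 3 × √(42.5789×0.89355) = 42.5789 + 3 × 6.1682 = 61.0835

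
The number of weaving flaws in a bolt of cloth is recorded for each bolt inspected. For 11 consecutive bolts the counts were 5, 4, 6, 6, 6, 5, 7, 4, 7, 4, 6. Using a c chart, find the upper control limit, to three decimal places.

12.461

c̄ = (5 + 4 + 6 + 6 + 6 + 5 + 7 + 4 + 7 + 4 + 6) / 11 = 60 / 11 = 5.4545
UCL = c̄ + 3√c̄ = 5.4545 + 3 × √5.4545 = 5.4545 + 3 × 2.3355 = 12.4610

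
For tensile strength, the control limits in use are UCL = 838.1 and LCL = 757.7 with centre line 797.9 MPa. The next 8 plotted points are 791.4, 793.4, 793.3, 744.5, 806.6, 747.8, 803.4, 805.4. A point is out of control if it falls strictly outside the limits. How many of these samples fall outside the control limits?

2

Compare each point to [757.7, 838.1]: sample 4 = 744.5 < LCL; sample 6 = 747.8 < LCL.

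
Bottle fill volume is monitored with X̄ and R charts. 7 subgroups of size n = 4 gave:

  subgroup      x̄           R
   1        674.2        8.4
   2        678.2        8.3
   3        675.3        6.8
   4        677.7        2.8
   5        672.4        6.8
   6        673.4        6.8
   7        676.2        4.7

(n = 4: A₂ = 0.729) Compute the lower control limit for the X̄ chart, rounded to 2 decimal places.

670.70

X̄̄ = (674.2 + 678.2 + 675.3 + 677.7 + 672.4 + 673.4 + 676.2) / 7 = 4727.4000 / 7 = 675.3429
R̄ = (8.4 + 8.3 + 6.8 + 2.8 + 6.8 + 6.8 + 4.7) / 7 = 44.6000 / 7 = 6.3714
LCL = X̄̄ − A₂·R̄ = 675.3429 − 0.729 × 6.3714 = 670.6981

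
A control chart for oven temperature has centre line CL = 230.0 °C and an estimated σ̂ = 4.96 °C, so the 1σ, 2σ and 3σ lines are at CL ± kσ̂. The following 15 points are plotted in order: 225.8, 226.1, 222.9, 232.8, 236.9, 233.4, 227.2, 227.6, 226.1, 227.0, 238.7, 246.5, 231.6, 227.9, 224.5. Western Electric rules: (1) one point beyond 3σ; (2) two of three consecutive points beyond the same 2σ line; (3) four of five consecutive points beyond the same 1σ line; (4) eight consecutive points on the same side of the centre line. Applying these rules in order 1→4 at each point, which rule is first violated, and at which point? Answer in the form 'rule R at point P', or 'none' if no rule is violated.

rule 1 at point 12

Zone of each point (C = within 1σ̂, B = 1σ̂–2σ̂, A = 2σ̂–3σ̂, * = beyond 3σ̂; sign = side of CL): 1:-C, 2:-C, 3:-B, 4:+C, 5:+B, 6:+C, 7:-C, 8:-C, 9:-C, 10:-C, 11:+B, 12:+*, 13:+C, 14:-C, 15:-B
Rule 1 (one point beyond the 3σ limits) is satisfied at point 12.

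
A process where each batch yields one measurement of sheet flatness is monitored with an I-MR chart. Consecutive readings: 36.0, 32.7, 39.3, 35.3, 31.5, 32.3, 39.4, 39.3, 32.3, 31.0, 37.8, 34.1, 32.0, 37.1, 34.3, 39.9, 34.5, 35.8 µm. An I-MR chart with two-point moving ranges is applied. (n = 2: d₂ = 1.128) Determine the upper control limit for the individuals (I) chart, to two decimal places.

45.71

X̄ = (36.0 + 32.7 + 39.3 + 35.3 + 31.5 + 32.3 + 39.4 + 39.3 + 32.3 + 31.0 + 37.8 + 34.1 + 32.0 + 37.1 + 34.3 + 39.9 + 34.5 + 35.8) / 18 = 35.2556
Moving ranges: 3.3, 6.6, 4.0, 3.8, 0.8, 7.1, 0.1, 7.0, 1.3, 6.8, 3.7, 2.1, 5.1, 2.8, 5.6, 5.4, 1.3; M̄R̄ = 66.8000 / 17 = 3.9294
UCL = X̄ + 3·M̄R̄/d₂ = 35.2556 + 3 × 3.9294 / 1.128 = 45.7061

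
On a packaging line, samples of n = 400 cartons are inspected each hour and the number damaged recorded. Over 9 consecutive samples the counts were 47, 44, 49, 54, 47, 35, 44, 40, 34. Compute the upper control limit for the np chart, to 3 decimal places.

p̄ = Σdᵢ / (k·n) = 394 / (9 × 400) = 0.10944
UCL = np̄ + 3·√(np̄(1−p̄)) = 43.7778 + 3 × √(43.7778×0.89056) = 43.7778 + 3 × 6.2439 = 62.5095

62.510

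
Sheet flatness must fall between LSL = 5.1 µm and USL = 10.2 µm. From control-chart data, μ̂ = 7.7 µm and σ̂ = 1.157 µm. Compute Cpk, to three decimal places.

Cpu = (USL − μ̂) / (3σ̂) = (10.2 − 7.7) / (3 × 1.157) = 0.7203; Cpl = (μ̂ − LSL) / (3σ̂) = (7.7 − 5.1) / (3 × 1.157) = 0.7491; Cpk = min(Cpu, Cpl) = 0.7203

0.720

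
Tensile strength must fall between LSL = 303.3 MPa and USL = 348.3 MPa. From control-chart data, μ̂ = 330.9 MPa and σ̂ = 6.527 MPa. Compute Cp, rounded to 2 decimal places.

Cp = (USL − LSL) / (6σ̂) = (348.3 − 303.3) / (6 × 6.527) = 45.0000 / 39.1620 = 1.1491

1.15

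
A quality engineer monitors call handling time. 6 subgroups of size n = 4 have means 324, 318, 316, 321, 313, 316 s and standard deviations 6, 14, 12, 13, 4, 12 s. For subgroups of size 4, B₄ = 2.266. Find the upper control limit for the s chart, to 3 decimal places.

23.038

s̄ = (6 + 14 + 12 + 13 + 4 + 12) / 6 = 10.1667
UCL_s = B₄·s̄ = 2.266 × 10.1667 = 23.0377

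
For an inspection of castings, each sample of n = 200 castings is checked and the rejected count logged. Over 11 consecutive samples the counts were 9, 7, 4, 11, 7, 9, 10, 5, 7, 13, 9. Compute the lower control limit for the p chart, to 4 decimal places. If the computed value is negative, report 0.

p̄ = Σdᵢ / (k·n) = 91 / (11 × 200) = 0.04136
LCL = p̄ − 3·√(p̄(1−p̄)/n) = 0.04136 − 3 × 0.01408 = -0.00088 → 0 (negative, so LCL = 0)

0.0000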